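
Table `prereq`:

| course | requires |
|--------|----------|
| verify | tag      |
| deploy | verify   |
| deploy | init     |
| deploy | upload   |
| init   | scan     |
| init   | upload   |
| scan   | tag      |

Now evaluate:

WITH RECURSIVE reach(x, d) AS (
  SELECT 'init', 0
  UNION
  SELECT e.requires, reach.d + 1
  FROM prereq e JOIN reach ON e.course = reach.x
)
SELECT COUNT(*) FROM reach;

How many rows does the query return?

Base: (init, d=0).
Iteration 1: edges from {init} -> (scan, d=1), (upload, d=1).
Iteration 2: edges from {scan,upload} -> (tag, d=2).
Iteration 3: no outgoing edges from {tag}; recursion stops.
Total rows emitted: 4.

4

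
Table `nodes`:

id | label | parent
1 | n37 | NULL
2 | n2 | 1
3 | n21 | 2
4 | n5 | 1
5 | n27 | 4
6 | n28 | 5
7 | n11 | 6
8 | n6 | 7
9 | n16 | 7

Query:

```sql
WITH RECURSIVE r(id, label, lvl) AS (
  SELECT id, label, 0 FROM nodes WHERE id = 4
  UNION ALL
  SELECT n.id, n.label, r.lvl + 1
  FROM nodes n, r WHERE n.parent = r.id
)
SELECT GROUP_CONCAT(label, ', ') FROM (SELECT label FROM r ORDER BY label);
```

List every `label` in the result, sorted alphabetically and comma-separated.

n11, n16, n27, n28, n5, n6

Base: id=4 (n5) at lvl 0.
Iteration 1: rows with parent in {4} -> n27 (id 5, lvl 1).
Iteration 2: rows with parent in {5} -> n28 (id 6, lvl 2).
Iteration 3: rows with parent in {6} -> n11 (id 7, lvl 3).
Iteration 4: rows with parent in {7} -> n6 (id 8, lvl 4), n16 (id 9, lvl 4).
Iteration 5: no rows with parent in {8,9}; recursion stops.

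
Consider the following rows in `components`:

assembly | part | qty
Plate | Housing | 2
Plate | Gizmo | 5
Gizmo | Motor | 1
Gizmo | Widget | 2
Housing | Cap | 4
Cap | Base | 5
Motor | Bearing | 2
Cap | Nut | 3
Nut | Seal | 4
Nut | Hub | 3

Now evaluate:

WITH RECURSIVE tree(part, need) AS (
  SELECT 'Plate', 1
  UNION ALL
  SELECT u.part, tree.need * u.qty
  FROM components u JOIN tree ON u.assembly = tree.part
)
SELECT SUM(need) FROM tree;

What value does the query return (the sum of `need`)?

273

Base: (Plate, need=1).
Iteration 1: components of {Plate} -> Gizmo = 1*5 = 5, Housing = 1*2 = 2.
Iteration 2: components of {Gizmo,Housing} -> Cap = 2*4 = 8, Motor = 5*1 = 5, Widget = 5*2 = 10.
Iteration 3: components of {Cap,Motor,Widget} -> Base = 8*5 = 40, Bearing = 5*2 = 10, Nut = 8*3 = 24.
Iteration 4: components of {Base,Bearing,Nut} -> Hub = 24*3 = 72, Seal = 24*4 = 96.
Iteration 5: no further components; recursion stops.
SUM(need) = 1 + 2 + 5 + 8 + 5 + 10 + 40 + 24 + 10 + 96 + 72 = 273.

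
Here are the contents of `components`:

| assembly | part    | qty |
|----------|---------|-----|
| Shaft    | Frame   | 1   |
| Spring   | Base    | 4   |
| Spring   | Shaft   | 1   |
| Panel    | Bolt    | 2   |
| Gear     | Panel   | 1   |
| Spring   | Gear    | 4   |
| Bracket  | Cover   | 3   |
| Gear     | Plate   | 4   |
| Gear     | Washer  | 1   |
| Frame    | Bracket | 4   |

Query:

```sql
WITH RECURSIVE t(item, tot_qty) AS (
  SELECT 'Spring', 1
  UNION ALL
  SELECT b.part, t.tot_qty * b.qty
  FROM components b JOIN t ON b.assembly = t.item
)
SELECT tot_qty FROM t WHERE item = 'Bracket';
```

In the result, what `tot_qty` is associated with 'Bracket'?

Base: (Spring, tot_qty=1).
Iteration 1: components of {Spring} -> Base = 1*4 = 4, Gear = 1*4 = 4, Shaft = 1*1 = 1.
Iteration 2: components of {Base,Gear,Shaft} -> Frame = 1*1 = 1, Panel = 4*1 = 4, Plate = 4*4 = 16, Washer = 4*1 = 4.
Iteration 3: components of {Frame,Panel,Plate,Washer} -> Bolt = 4*2 = 8, Bracket = 1*4 = 4.
Iteration 4: components of {Bolt,Bracket} -> Cover = 4*3 = 12.
Iteration 5: no further components; recursion stops.

4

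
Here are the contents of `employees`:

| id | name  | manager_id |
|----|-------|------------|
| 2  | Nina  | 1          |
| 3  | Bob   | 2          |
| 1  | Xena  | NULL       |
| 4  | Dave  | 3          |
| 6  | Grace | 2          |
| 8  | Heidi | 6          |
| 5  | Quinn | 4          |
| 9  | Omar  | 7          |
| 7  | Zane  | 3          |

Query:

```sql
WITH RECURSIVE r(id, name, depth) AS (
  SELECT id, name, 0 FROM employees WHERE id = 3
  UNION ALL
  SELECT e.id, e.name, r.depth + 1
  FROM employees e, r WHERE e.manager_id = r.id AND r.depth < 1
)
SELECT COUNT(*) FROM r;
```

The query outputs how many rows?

3

Base: id=3 (Bob) at depth 0.
Iteration 1: rows with manager_id in {3} -> Dave (id 4, depth 1), Zane (id 7, depth 1).
Iteration 2: depth < 1 fails for all current rows; recursion stops.
Total rows emitted: 3.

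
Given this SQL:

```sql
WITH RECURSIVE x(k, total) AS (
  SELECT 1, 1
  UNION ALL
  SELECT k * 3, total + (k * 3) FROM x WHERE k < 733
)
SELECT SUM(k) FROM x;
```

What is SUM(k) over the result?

3280

Base: k=1, total=1.
Iteration 1: 1 < 733 holds -> k = 1 * 3 = 3, total = 1 + 3 = 4.
Iteration 2: 3 < 733 holds -> k = 3 * 3 = 9, total = 4 + 9 = 13.
Iteration 3: 9 < 733 holds -> k = 9 * 3 = 27, total = 13 + 27 = 40.
Iteration 4: 27 < 733 holds -> k = 27 * 3 = 81, total = 40 + 81 = 121.
Iteration 5: 81 < 733 holds -> k = 81 * 3 = 243, total = 121 + 243 = 364.
Iteration 6: 243 < 733 holds -> k = 243 * 3 = 729, total = 364 + 729 = 1093.
Iteration 7: 729 < 733 holds -> k = 729 * 3 = 2187, total = 1093 + 2187 = 3280.
Iteration 8: 2187 < 733 fails; recursion stops.
SUM(k) = 1 + 3 + 9 + 27 + 81 + 243 + 729 + 2187 = 3280.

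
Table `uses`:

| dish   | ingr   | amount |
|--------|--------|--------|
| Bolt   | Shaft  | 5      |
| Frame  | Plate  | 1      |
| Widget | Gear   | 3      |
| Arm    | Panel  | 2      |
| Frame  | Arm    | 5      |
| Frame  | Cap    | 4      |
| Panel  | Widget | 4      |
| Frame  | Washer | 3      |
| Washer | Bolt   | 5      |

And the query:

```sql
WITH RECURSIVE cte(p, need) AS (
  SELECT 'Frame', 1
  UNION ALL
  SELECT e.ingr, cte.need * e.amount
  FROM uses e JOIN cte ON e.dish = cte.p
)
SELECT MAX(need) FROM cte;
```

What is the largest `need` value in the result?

120

Base: (Frame, need=1).
Iteration 1: components of {Frame} -> Arm = 1*5 = 5, Cap = 1*4 = 4, Plate = 1*1 = 1, Washer = 1*3 = 3.
Iteration 2: components of {Arm,Cap,Plate,Washer} -> Bolt = 3*5 = 15, Panel = 5*2 = 10.
Iteration 3: components of {Bolt,Panel} -> Shaft = 15*5 = 75, Widget = 10*4 = 40.
Iteration 4: components of {Shaft,Widget} -> Gear = 40*3 = 120.
Iteration 5: no further components; recursion stops.
need values: 1, 4, 5, 3, 1, 10, 15, 40, 75, 120; the maximum is 120.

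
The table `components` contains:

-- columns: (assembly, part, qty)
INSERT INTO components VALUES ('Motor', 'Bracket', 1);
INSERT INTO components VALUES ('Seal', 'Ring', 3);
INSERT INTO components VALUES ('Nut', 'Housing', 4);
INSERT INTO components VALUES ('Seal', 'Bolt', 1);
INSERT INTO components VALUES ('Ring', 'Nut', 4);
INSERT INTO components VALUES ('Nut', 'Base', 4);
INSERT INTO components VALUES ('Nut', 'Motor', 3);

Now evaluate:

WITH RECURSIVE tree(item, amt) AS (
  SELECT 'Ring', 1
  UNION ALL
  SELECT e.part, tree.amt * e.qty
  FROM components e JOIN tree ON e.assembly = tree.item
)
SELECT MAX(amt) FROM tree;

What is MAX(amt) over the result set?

Base: (Ring, amt=1).
Iteration 1: components of {Ring} -> Nut = 1*4 = 4.
Iteration 2: components of {Nut} -> Base = 4*4 = 16, Housing = 4*4 = 16, Motor = 4*3 = 12.
Iteration 3: components of {Base,Housing,Motor} -> Bracket = 12*1 = 12.
Iteration 4: no further components; recursion stops.
amt values: 1, 4, 16, 16, 12, 12; the maximum is 16.

16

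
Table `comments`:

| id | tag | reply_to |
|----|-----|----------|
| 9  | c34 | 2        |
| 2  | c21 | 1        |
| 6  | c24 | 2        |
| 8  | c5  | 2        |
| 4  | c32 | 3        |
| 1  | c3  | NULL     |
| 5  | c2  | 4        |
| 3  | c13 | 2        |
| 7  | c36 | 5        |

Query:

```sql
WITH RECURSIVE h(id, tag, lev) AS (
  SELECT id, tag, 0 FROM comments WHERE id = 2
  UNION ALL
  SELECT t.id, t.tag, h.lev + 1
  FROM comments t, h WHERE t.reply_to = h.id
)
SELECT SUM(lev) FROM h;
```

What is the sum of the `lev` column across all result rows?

13

Base: id=2 (c21) at lev 0.
Iteration 1: rows with reply_to in {2} -> c13 (id 3, lev 1), c24 (id 6, lev 1), c5 (id 8, lev 1), c34 (id 9, lev 1).
Iteration 2: rows with reply_to in {3,6,8,9} -> c32 (id 4, lev 2).
Iteration 3: rows with reply_to in {4} -> c2 (id 5, lev 3).
Iteration 4: rows with reply_to in {5} -> c36 (id 7, lev 4).
Iteration 5: no rows with reply_to in {7}; recursion stops.
SUM(lev) = 0 + 1 + 1 + 1 + 1 + 2 + 3 + 4 = 13.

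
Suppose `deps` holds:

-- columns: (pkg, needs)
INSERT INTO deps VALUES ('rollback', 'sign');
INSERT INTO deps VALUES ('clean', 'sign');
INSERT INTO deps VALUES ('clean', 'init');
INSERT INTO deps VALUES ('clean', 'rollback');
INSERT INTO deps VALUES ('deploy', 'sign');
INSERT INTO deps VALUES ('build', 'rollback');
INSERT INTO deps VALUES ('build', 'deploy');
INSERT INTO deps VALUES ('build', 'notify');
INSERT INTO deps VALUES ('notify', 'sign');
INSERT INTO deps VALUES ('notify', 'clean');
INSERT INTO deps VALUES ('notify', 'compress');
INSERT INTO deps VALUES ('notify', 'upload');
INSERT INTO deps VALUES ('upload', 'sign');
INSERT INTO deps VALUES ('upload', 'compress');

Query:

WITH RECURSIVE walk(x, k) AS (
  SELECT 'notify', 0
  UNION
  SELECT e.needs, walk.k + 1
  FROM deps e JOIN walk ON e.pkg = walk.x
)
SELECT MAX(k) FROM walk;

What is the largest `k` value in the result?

3

Base: (notify, k=0).
Iteration 1: edges from {notify} -> (clean, k=1), (compress, k=1), (sign, k=1), (upload, k=1).
Iteration 2: edges from {clean,compress,sign,upload} -> (compress, k=2), (init, k=2), (rollback, k=2), (sign, k=2). [UNION drops 1 duplicate row(s)]
Iteration 3: edges from {compress,init,rollback,sign} -> (sign, k=3).
Iteration 4: no outgoing edges from {sign}; recursion stops.
k values: 0, 1, 1, 1, 1, 2, 2, 2, 2, 3; the maximum is 3.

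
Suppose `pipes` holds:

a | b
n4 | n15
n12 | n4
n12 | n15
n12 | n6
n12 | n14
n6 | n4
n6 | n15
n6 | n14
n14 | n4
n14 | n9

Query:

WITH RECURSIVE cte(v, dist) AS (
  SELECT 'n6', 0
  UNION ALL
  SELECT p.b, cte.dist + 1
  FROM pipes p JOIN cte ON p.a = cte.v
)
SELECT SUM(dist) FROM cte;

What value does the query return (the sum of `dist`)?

12

Base: (n6, dist=0).
Iteration 1: edges from {n6} -> (n14, dist=1), (n15, dist=1), (n4, dist=1).
Iteration 2: edges from {n14,n15,n4} -> (n15, dist=2), (n4, dist=2), (n9, dist=2).
Iteration 3: edges from {n15,n4,n9} -> (n15, dist=3).
Iteration 4: no outgoing edges from {n15}; recursion stops.
SUM(dist) = 0 + 1 + 1 + 1 + 2 + 2 + 2 + 3 = 12.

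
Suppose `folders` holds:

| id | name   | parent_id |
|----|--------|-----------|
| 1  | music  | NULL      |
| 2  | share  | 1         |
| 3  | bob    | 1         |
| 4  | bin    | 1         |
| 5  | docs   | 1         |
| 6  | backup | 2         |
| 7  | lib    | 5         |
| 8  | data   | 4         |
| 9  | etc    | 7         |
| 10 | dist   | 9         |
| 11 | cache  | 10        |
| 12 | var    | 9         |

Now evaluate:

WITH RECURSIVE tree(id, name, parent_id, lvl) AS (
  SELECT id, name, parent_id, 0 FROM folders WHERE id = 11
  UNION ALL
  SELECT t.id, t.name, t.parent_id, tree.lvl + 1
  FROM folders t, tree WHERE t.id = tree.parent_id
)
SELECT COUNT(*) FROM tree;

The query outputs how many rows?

Base: id=11 (cache), parent_id=10, lvl 0.
Iteration 1: join on id=10 -> dist (id 10, parent_id=9, lvl 1).
Iteration 2: join on id=9 -> etc (id 9, parent_id=7, lvl 2).
Iteration 3: join on id=7 -> lib (id 7, parent_id=5, lvl 3).
Iteration 4: join on id=5 -> docs (id 5, parent_id=1, lvl 4).
Iteration 5: join on id=1 -> music (id 1, parent_id=NULL, lvl 5).
Iteration 6: parent_id is NULL; no match; recursion stops.
Total rows emitted: 6.

6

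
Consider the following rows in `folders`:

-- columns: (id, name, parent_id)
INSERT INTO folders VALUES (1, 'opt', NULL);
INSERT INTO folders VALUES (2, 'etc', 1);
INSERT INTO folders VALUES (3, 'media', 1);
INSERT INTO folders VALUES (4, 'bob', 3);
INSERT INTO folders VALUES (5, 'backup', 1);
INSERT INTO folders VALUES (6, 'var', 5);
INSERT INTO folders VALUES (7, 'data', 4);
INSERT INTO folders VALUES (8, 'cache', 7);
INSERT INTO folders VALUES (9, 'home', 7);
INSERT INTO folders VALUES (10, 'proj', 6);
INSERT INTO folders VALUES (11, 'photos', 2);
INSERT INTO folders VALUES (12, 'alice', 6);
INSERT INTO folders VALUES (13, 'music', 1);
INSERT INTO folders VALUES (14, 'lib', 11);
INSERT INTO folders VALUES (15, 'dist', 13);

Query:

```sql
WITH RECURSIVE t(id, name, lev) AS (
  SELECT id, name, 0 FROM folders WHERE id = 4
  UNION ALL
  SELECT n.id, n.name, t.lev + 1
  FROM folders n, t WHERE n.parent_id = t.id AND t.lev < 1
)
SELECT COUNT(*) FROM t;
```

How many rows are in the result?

Base: id=4 (bob) at lev 0.
Iteration 1: rows with parent_id in {4} -> data (id 7, lev 1).
Iteration 2: lev < 1 fails for all current rows; recursion stops.
Total rows emitted: 2.

2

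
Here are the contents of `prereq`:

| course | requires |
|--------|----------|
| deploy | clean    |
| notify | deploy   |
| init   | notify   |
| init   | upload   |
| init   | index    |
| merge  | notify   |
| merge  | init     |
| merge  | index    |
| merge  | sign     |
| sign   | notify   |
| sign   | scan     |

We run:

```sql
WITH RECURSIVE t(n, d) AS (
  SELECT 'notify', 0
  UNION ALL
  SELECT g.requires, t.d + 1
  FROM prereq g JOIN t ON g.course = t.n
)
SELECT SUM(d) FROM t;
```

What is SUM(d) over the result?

Base: (notify, d=0).
Iteration 1: edges from {notify} -> (deploy, d=1).
Iteration 2: edges from {deploy} -> (clean, d=2).
Iteration 3: no outgoing edges from {clean}; recursion stops.
SUM(d) = 0 + 1 + 2 = 3.

3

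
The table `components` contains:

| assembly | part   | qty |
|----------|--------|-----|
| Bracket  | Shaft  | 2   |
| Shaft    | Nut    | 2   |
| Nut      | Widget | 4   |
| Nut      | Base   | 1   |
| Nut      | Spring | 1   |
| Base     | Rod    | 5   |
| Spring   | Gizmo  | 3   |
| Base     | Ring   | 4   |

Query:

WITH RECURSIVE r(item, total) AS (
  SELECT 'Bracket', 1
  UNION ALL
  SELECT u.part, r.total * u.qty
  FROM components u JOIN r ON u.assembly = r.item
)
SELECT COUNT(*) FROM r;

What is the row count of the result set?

9

Base: (Bracket, total=1).
Iteration 1: components of {Bracket} -> Shaft = 1*2 = 2.
Iteration 2: components of {Shaft} -> Nut = 2*2 = 4.
Iteration 3: components of {Nut} -> Base = 4*1 = 4, Spring = 4*1 = 4, Widget = 4*4 = 16.
Iteration 4: components of {Base,Spring,Widget} -> Gizmo = 4*3 = 12, Ring = 4*4 = 16, Rod = 4*5 = 20.
Iteration 5: no further components; recursion stops.
Total rows emitted: 9.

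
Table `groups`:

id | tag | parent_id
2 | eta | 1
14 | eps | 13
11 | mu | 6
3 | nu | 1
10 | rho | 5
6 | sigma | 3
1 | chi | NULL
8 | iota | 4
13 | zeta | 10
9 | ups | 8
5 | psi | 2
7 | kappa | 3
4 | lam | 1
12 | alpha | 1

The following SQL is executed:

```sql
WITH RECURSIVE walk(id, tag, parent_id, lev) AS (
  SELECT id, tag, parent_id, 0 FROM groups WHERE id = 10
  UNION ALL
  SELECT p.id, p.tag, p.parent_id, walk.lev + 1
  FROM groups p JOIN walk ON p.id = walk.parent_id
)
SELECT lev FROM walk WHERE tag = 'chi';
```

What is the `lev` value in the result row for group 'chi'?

Base: id=10 (rho), parent_id=5, lev 0.
Iteration 1: join on id=5 -> psi (id 5, parent_id=2, lev 1).
Iteration 2: join on id=2 -> eta (id 2, parent_id=1, lev 2).
Iteration 3: join on id=1 -> chi (id 1, parent_id=NULL, lev 3).
Iteration 4: parent_id is NULL; no match; recursion stops.

3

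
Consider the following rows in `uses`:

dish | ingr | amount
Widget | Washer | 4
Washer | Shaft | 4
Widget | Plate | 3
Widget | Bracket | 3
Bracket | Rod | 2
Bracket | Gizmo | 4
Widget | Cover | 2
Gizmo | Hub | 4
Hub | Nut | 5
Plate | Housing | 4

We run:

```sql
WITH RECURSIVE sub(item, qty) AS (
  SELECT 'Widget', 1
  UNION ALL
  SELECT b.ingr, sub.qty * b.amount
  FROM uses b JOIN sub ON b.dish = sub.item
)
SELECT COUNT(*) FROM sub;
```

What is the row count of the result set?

Base: (Widget, qty=1).
Iteration 1: components of {Widget} -> Bracket = 1*3 = 3, Cover = 1*2 = 2, Plate = 1*3 = 3, Washer = 1*4 = 4.
Iteration 2: components of {Bracket,Cover,Plate,Washer} -> Gizmo = 3*4 = 12, Housing = 3*4 = 12, Rod = 3*2 = 6, Shaft = 4*4 = 16.
Iteration 3: components of {Gizmo,Housing,Rod,Shaft} -> Hub = 12*4 = 48.
Iteration 4: components of {Hub} -> Nut = 48*5 = 240.
Iteration 5: no further components; recursion stops.
Total rows emitted: 11.

11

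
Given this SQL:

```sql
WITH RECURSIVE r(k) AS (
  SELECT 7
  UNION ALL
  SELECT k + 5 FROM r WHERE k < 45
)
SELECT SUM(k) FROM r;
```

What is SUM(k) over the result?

Base: k=7.
Iteration 1: 7 < 45 holds -> k = 7 + 5 = 12.
Iteration 2: 12 < 45 holds -> k = 12 + 5 = 17.
Iteration 3: 17 < 45 holds -> k = 17 + 5 = 22.
Iteration 4: 22 < 45 holds -> k = 22 + 5 = 27.
Iteration 5: 27 < 45 holds -> k = 27 + 5 = 32.
Iteration 6: 32 < 45 holds -> k = 32 + 5 = 37.
Iteration 7: 37 < 45 holds -> k = 37 + 5 = 42.
Iteration 8: 42 < 45 holds -> k = 42 + 5 = 47.
Iteration 9: 47 < 45 fails; recursion stops.
SUM(k) = 7 + 12 + 17 + 22 + 27 + 32 + 37 + 42 + 47 = 243.

243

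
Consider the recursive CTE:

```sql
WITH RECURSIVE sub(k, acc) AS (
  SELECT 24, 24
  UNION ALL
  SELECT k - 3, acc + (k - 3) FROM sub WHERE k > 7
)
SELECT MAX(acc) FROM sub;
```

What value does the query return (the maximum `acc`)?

Base: k=24, acc=24.
Iteration 1: 24 > 7 holds -> k = 24 - 3 = 21, acc = 24 + 21 = 45.
Iteration 2: 21 > 7 holds -> k = 21 - 3 = 18, acc = 45 + 18 = 63.
Iteration 3: 18 > 7 holds -> k = 18 - 3 = 15, acc = 63 + 15 = 78.
Iteration 4: 15 > 7 holds -> k = 15 - 3 = 12, acc = 78 + 12 = 90.
Iteration 5: 12 > 7 holds -> k = 12 - 3 = 9, acc = 90 + 9 = 99.
Iteration 6: 9 > 7 holds -> k = 9 - 3 = 6, acc = 99 + 6 = 105.
Iteration 7: 6 > 7 fails; recursion stops.
acc values: 24, 45, 63, 78, 90, 99, 105; the maximum is 105.

105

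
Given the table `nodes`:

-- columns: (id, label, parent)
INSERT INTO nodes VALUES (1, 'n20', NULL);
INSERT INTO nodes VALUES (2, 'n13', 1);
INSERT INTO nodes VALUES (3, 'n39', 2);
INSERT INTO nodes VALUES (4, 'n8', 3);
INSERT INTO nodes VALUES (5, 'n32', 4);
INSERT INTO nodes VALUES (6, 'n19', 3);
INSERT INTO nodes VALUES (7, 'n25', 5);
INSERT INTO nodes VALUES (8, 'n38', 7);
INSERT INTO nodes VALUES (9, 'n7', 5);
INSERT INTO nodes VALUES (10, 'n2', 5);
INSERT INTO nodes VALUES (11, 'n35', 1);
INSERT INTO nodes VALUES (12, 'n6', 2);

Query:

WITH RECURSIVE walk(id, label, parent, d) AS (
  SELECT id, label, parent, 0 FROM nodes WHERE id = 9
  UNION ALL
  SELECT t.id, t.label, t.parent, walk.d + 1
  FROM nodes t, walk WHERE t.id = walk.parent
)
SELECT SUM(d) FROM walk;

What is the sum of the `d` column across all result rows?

Base: id=9 (n7), parent=5, d 0.
Iteration 1: join on id=5 -> n32 (id 5, parent=4, d 1).
Iteration 2: join on id=4 -> n8 (id 4, parent=3, d 2).
Iteration 3: join on id=3 -> n39 (id 3, parent=2, d 3).
Iteration 4: join on id=2 -> n13 (id 2, parent=1, d 4).
Iteration 5: join on id=1 -> n20 (id 1, parent=NULL, d 5).
Iteration 6: parent is NULL; no match; recursion stops.
SUM(d) = 0 + 1 + 2 + 3 + 4 + 5 = 15.

15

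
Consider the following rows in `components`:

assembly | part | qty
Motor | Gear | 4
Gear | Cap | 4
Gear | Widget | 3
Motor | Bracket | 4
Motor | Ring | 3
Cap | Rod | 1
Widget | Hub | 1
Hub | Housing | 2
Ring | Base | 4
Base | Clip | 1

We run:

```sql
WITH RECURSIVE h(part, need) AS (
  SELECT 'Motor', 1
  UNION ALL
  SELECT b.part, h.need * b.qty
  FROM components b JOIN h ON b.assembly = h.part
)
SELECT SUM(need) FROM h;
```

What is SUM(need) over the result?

Base: (Motor, need=1).
Iteration 1: components of {Motor} -> Bracket = 1*4 = 4, Gear = 1*4 = 4, Ring = 1*3 = 3.
Iteration 2: components of {Bracket,Gear,Ring} -> Base = 3*4 = 12, Cap = 4*4 = 16, Widget = 4*3 = 12.
Iteration 3: components of {Base,Cap,Widget} -> Clip = 12*1 = 12, Hub = 12*1 = 12, Rod = 16*1 = 16.
Iteration 4: components of {Clip,Hub,Rod} -> Housing = 12*2 = 24.
Iteration 5: no further components; recursion stops.
SUM(need) = 1 + 4 + 4 + 3 + 16 + 12 + 12 + 16 + 12 + 12 + 24 = 116.

116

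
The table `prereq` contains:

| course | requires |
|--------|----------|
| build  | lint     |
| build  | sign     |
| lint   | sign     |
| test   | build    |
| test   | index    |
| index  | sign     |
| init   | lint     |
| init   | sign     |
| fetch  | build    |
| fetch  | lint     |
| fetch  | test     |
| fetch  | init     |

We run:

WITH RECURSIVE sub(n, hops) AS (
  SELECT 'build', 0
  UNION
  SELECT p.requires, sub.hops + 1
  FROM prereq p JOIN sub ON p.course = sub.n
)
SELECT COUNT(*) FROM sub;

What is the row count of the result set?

4

Base: (build, hops=0).
Iteration 1: edges from {build} -> (lint, hops=1), (sign, hops=1).
Iteration 2: edges from {lint,sign} -> (sign, hops=2).
Iteration 3: no outgoing edges from {sign}; recursion stops.
Total rows emitted: 4.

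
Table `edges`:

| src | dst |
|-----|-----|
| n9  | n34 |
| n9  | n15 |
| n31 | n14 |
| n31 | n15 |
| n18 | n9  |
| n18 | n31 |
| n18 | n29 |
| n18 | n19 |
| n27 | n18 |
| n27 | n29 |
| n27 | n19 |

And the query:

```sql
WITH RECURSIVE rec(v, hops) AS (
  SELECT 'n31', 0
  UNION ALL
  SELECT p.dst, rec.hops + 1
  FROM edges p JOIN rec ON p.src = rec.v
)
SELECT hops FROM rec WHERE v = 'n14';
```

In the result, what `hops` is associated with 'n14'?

Base: (n31, hops=0).
Iteration 1: edges from {n31} -> (n14, hops=1), (n15, hops=1).
Iteration 2: no outgoing edges from {n14,n15}; recursion stops.

1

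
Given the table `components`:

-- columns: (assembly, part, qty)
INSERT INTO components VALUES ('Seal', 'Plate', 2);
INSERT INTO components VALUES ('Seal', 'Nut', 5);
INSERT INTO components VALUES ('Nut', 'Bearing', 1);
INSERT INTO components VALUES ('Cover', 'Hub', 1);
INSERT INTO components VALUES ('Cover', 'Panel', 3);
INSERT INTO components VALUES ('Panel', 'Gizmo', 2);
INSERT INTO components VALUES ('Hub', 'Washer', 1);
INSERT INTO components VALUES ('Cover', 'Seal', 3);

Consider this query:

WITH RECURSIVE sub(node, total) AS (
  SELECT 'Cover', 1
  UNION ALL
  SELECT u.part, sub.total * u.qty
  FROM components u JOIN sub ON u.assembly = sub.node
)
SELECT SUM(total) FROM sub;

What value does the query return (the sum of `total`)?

Base: (Cover, total=1).
Iteration 1: components of {Cover} -> Hub = 1*1 = 1, Panel = 1*3 = 3, Seal = 1*3 = 3.
Iteration 2: components of {Hub,Panel,Seal} -> Gizmo = 3*2 = 6, Nut = 3*5 = 15, Plate = 3*2 = 6, Washer = 1*1 = 1.
Iteration 3: components of {Gizmo,Nut,Plate,Washer} -> Bearing = 15*1 = 15.
Iteration 4: no further components; recursion stops.
SUM(total) = 1 + 1 + 3 + 3 + 1 + 15 + 6 + 6 + 15 = 51.

51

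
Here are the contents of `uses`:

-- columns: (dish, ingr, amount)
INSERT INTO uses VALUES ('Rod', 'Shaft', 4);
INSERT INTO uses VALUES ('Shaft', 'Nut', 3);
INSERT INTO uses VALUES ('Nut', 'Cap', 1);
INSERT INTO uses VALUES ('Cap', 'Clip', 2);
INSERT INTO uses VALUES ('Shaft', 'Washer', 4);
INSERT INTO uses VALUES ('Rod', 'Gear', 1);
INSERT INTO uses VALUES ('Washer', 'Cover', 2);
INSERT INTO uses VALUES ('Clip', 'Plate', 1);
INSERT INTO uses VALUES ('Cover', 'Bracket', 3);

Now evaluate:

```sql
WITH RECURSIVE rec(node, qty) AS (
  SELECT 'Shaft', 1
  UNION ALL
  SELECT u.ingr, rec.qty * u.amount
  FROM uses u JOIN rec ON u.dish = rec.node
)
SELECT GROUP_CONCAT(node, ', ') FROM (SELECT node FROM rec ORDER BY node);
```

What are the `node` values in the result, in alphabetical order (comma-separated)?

Bracket, Cap, Clip, Cover, Nut, Plate, Shaft, Washer

Base: (Shaft, qty=1).
Iteration 1: components of {Shaft} -> Nut = 1*3 = 3, Washer = 1*4 = 4.
Iteration 2: components of {Nut,Washer} -> Cap = 3*1 = 3, Cover = 4*2 = 8.
Iteration 3: components of {Cap,Cover} -> Bracket = 8*3 = 24, Clip = 3*2 = 6.
Iteration 4: components of {Bracket,Clip} -> Plate = 6*1 = 6.
Iteration 5: no further components; recursion stops.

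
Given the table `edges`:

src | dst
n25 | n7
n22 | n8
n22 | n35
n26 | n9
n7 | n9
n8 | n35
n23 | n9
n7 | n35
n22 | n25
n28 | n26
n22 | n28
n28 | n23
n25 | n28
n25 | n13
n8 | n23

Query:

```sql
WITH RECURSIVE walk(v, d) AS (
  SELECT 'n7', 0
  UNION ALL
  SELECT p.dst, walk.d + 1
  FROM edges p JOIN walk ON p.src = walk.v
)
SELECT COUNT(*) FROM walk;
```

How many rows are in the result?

Base: (n7, d=0).
Iteration 1: edges from {n7} -> (n35, d=1), (n9, d=1).
Iteration 2: no outgoing edges from {n35,n9}; recursion stops.
Total rows emitted: 3.

3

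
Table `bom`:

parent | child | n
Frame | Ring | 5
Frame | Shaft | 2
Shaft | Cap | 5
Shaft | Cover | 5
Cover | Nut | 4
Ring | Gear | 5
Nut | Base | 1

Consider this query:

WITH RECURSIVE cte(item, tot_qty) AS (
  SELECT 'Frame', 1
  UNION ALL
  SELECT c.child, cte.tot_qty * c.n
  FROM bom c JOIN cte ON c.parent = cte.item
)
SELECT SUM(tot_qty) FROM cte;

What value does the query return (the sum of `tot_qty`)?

133

Base: (Frame, tot_qty=1).
Iteration 1: components of {Frame} -> Ring = 1*5 = 5, Shaft = 1*2 = 2.
Iteration 2: components of {Ring,Shaft} -> Cap = 2*5 = 10, Cover = 2*5 = 10, Gear = 5*5 = 25.
Iteration 3: components of {Cap,Cover,Gear} -> Nut = 10*4 = 40.
Iteration 4: components of {Nut} -> Base = 40*1 = 40.
Iteration 5: no further components; recursion stops.
SUM(tot_qty) = 1 + 5 + 2 + 25 + 10 + 10 + 40 + 40 = 133.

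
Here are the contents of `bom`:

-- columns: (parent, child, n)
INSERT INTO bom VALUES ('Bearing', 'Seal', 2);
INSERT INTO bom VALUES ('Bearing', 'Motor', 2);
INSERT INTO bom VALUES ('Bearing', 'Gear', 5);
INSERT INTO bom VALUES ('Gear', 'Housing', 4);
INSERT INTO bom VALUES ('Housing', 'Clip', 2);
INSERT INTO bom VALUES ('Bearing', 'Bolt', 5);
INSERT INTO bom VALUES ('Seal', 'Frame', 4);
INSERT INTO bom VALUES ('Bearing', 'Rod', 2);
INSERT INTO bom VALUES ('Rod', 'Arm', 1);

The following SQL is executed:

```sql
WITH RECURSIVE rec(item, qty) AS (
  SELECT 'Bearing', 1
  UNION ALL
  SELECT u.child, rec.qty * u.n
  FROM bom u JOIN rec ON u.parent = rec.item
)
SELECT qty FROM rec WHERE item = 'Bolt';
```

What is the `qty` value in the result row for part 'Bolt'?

Base: (Bearing, qty=1).
Iteration 1: components of {Bearing} -> Bolt = 1*5 = 5, Gear = 1*5 = 5, Motor = 1*2 = 2, Rod = 1*2 = 2, Seal = 1*2 = 2.
Iteration 2: components of {Bolt,Gear,Motor,Rod,Seal} -> Arm = 2*1 = 2, Frame = 2*4 = 8, Housing = 5*4 = 20.
Iteration 3: components of {Arm,Frame,Housing} -> Clip = 20*2 = 40.
Iteration 4: no further components; recursion stops.

5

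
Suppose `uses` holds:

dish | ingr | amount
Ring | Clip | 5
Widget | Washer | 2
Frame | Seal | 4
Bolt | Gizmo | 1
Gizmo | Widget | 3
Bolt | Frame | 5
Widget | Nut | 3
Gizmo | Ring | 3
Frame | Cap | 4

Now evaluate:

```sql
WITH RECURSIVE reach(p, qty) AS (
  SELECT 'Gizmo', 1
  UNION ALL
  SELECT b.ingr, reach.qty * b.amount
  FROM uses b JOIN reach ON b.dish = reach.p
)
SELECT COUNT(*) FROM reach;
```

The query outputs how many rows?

6

Base: (Gizmo, qty=1).
Iteration 1: components of {Gizmo} -> Ring = 1*3 = 3, Widget = 1*3 = 3.
Iteration 2: components of {Ring,Widget} -> Clip = 3*5 = 15, Nut = 3*3 = 9, Washer = 3*2 = 6.
Iteration 3: no further components; recursion stops.
Total rows emitted: 6.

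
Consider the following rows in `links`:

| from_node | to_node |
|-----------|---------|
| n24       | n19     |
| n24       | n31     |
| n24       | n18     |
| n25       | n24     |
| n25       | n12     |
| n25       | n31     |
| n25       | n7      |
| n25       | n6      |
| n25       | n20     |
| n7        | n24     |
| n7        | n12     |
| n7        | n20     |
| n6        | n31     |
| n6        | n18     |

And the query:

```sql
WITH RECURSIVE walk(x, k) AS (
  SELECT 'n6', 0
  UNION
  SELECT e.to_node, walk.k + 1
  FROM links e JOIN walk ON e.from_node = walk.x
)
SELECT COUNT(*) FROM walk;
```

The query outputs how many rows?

Base: (n6, k=0).
Iteration 1: edges from {n6} -> (n18, k=1), (n31, k=1).
Iteration 2: no outgoing edges from {n18,n31}; recursion stops.
Total rows emitted: 3.

3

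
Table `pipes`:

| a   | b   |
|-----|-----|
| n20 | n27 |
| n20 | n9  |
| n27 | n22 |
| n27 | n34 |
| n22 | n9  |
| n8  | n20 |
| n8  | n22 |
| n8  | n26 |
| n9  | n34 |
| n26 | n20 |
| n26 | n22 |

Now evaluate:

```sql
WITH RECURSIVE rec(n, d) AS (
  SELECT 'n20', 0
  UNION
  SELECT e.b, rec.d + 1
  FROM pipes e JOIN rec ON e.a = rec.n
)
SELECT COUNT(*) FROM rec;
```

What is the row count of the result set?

7

Base: (n20, d=0).
Iteration 1: edges from {n20} -> (n27, d=1), (n9, d=1).
Iteration 2: edges from {n27,n9} -> (n22, d=2), (n34, d=2). [UNION drops 1 duplicate row(s)]
Iteration 3: edges from {n22,n34} -> (n9, d=3).
Iteration 4: edges from {n9} -> (n34, d=4).
Iteration 5: no outgoing edges from {n34}; recursion stops.
Total rows emitted: 7.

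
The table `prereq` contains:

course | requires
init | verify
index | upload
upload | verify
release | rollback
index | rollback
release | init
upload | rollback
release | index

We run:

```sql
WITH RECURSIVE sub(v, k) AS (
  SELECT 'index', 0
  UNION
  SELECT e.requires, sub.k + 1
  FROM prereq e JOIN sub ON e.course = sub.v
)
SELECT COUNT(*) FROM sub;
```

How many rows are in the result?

5

Base: (index, k=0).
Iteration 1: edges from {index} -> (rollback, k=1), (upload, k=1).
Iteration 2: edges from {rollback,upload} -> (rollback, k=2), (verify, k=2).
Iteration 3: no outgoing edges from {rollback,verify}; recursion stops.
Total rows emitted: 5.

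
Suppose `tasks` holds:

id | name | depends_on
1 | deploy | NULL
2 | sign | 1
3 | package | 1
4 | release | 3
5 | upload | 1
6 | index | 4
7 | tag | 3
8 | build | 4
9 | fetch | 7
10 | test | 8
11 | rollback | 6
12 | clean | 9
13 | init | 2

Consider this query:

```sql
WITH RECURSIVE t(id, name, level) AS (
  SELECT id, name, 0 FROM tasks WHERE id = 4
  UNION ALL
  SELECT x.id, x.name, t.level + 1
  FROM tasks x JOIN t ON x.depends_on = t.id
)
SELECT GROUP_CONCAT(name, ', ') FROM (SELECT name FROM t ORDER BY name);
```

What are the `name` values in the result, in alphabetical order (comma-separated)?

Base: id=4 (release) at level 0.
Iteration 1: rows with depends_on in {4} -> index (id 6, level 1), build (id 8, level 1).
Iteration 2: rows with depends_on in {6,8} -> test (id 10, level 2), rollback (id 11, level 2).
Iteration 3: no rows with depends_on in {10,11}; recursion stops.

build, index, release, rollback, test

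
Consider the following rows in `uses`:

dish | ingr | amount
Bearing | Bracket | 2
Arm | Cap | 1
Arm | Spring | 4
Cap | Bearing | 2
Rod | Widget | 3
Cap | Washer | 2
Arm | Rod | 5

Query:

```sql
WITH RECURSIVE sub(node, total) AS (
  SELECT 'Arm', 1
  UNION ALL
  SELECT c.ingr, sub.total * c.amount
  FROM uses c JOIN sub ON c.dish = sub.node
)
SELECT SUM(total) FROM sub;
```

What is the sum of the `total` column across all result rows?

34

Base: (Arm, total=1).
Iteration 1: components of {Arm} -> Cap = 1*1 = 1, Rod = 1*5 = 5, Spring = 1*4 = 4.
Iteration 2: components of {Cap,Rod,Spring} -> Bearing = 1*2 = 2, Washer = 1*2 = 2, Widget = 5*3 = 15.
Iteration 3: components of {Bearing,Washer,Widget} -> Bracket = 2*2 = 4.
Iteration 4: no further components; recursion stops.
SUM(total) = 1 + 4 + 1 + 5 + 2 + 2 + 15 + 4 = 34.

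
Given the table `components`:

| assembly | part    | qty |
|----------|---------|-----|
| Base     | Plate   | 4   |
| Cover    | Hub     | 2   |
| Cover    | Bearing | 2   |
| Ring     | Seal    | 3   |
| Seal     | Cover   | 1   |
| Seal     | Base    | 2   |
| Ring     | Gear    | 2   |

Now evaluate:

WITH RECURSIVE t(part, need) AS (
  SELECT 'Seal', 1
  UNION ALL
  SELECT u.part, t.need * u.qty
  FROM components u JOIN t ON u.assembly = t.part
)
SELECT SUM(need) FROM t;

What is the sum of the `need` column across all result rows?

Base: (Seal, need=1).
Iteration 1: components of {Seal} -> Base = 1*2 = 2, Cover = 1*1 = 1.
Iteration 2: components of {Base,Cover} -> Bearing = 1*2 = 2, Hub = 1*2 = 2, Plate = 2*4 = 8.
Iteration 3: no further components; recursion stops.
SUM(need) = 1 + 2 + 1 + 8 + 2 + 2 = 16.

16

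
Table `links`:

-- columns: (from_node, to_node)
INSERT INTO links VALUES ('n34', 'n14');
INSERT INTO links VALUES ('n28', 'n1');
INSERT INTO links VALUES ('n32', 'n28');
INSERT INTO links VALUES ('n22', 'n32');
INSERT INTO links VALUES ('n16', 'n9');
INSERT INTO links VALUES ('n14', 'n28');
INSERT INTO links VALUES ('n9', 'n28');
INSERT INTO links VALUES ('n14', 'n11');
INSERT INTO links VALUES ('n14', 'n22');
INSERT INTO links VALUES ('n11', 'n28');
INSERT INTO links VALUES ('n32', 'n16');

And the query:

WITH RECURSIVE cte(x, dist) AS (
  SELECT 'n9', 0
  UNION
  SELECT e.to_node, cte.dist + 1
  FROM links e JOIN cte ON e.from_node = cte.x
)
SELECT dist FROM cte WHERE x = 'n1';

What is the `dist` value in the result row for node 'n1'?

Base: (n9, dist=0).
Iteration 1: edges from {n9} -> (n28, dist=1).
Iteration 2: edges from {n28} -> (n1, dist=2).
Iteration 3: no outgoing edges from {n1}; recursion stops.

2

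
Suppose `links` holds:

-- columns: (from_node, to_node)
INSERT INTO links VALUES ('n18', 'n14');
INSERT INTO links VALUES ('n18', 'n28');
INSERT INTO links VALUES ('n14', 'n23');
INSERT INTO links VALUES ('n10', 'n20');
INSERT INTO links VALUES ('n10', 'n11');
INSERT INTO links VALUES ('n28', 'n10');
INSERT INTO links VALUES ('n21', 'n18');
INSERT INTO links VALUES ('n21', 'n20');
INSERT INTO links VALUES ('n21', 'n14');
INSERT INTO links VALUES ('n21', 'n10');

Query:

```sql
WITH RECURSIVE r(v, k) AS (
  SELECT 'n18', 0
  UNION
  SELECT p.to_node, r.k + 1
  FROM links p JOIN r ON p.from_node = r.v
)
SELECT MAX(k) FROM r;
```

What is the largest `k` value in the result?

3

Base: (n18, k=0).
Iteration 1: edges from {n18} -> (n14, k=1), (n28, k=1).
Iteration 2: edges from {n14,n28} -> (n10, k=2), (n23, k=2).
Iteration 3: edges from {n10,n23} -> (n11, k=3), (n20, k=3).
Iteration 4: no outgoing edges from {n11,n20}; recursion stops.
k values: 0, 1, 1, 2, 2, 3, 3; the maximum is 3.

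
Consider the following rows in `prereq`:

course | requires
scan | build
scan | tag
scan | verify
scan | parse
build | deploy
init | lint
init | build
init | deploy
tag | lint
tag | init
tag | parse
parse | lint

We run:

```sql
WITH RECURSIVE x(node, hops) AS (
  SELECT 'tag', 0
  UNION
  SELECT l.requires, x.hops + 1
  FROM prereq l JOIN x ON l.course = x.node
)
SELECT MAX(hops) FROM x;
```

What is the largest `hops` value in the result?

Base: (tag, hops=0).
Iteration 1: edges from {tag} -> (init, hops=1), (lint, hops=1), (parse, hops=1).
Iteration 2: edges from {init,lint,parse} -> (build, hops=2), (deploy, hops=2), (lint, hops=2). [UNION drops 1 duplicate row(s)]
Iteration 3: edges from {build,deploy,lint} -> (deploy, hops=3).
Iteration 4: no outgoing edges from {deploy}; recursion stops.
hops values: 0, 1, 1, 1, 2, 2, 2, 3; the maximum is 3.

3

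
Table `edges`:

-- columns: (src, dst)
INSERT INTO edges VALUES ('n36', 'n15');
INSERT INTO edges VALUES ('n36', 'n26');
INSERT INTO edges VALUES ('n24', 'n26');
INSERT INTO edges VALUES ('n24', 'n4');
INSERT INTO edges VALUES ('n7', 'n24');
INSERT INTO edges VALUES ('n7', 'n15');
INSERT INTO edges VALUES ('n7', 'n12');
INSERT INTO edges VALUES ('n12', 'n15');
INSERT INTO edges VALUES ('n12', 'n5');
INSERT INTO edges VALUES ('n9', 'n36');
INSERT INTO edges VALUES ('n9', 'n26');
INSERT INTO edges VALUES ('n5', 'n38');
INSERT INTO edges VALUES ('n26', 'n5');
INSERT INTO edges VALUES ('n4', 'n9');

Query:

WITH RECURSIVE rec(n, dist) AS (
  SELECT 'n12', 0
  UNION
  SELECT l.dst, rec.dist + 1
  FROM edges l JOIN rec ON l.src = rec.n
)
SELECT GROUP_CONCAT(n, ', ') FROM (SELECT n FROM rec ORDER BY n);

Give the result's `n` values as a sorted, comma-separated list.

n12, n15, n38, n5

Base: (n12, dist=0).
Iteration 1: edges from {n12} -> (n15, dist=1), (n5, dist=1).
Iteration 2: edges from {n15,n5} -> (n38, dist=2).
Iteration 3: no outgoing edges from {n38}; recursion stops.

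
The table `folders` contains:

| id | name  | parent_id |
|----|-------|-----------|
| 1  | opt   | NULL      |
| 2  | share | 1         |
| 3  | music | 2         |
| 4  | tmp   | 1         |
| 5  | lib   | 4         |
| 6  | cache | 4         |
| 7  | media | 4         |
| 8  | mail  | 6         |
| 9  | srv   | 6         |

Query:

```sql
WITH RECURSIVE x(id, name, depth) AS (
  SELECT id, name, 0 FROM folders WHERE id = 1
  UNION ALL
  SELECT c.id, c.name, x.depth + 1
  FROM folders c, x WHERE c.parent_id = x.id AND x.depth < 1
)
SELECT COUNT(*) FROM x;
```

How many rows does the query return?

3

Base: id=1 (opt) at depth 0.
Iteration 1: rows with parent_id in {1} -> share (id 2, depth 1), tmp (id 4, depth 1).
Iteration 2: depth < 1 fails for all current rows; recursion stops.
Total rows emitted: 3.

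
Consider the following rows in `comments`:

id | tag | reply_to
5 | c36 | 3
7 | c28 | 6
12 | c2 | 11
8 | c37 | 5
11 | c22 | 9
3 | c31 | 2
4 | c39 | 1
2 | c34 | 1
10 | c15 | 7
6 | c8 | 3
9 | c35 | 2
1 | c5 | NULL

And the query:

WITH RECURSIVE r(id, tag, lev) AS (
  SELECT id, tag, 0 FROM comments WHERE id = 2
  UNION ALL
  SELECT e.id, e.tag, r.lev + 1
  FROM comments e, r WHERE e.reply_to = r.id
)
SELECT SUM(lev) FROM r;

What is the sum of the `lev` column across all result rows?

Base: id=2 (c34) at lev 0.
Iteration 1: rows with reply_to in {2} -> c31 (id 3, lev 1), c35 (id 9, lev 1).
Iteration 2: rows with reply_to in {3,9} -> c36 (id 5, lev 2), c8 (id 6, lev 2), c22 (id 11, lev 2).
Iteration 3: rows with reply_to in {5,6,11} -> c28 (id 7, lev 3), c37 (id 8, lev 3), c2 (id 12, lev 3).
Iteration 4: rows with reply_to in {7,8,12} -> c15 (id 10, lev 4).
Iteration 5: no rows with reply_to in {10}; recursion stops.
SUM(lev) = 0 + 1 + 1 + 2 + 2 + 2 + 3 + 3 + 3 + 4 = 21.

21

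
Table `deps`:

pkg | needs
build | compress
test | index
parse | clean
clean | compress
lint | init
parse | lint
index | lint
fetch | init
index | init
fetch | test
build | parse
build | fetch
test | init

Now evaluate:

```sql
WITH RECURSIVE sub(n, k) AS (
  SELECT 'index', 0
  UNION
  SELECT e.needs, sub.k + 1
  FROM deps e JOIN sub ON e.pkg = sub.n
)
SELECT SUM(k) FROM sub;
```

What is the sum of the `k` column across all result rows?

4

Base: (index, k=0).
Iteration 1: edges from {index} -> (init, k=1), (lint, k=1).
Iteration 2: edges from {init,lint} -> (init, k=2).
Iteration 3: no outgoing edges from {init}; recursion stops.
SUM(k) = 0 + 1 + 1 + 2 = 4.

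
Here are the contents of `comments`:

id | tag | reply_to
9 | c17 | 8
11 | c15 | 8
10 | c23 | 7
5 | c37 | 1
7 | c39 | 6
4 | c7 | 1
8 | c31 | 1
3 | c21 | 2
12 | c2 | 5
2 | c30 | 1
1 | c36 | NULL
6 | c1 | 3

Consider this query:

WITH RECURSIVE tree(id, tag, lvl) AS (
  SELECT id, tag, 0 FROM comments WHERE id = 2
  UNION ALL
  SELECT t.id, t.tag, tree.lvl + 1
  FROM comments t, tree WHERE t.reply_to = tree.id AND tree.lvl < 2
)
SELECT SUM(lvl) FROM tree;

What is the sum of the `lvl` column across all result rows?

3

Base: id=2 (c30) at lvl 0.
Iteration 1: rows with reply_to in {2} -> c21 (id 3, lvl 1).
Iteration 2: rows with reply_to in {3} -> c1 (id 6, lvl 2).
Iteration 3: lvl < 2 fails for all current rows; recursion stops.
SUM(lvl) = 0 + 1 + 2 = 3.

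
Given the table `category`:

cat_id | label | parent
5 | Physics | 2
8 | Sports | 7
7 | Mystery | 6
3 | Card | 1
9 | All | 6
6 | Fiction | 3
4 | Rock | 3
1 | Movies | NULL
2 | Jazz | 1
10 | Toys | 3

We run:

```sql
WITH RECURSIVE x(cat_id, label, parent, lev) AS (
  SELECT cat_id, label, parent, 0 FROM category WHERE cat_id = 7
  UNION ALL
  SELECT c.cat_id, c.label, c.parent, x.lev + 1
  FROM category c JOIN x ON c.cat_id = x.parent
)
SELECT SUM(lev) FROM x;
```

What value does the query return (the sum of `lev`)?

Base: cat_id=7 (Mystery), parent=6, lev 0.
Iteration 1: join on cat_id=6 -> Fiction (id 6, parent=3, lev 1).
Iteration 2: join on cat_id=3 -> Card (id 3, parent=1, lev 2).
Iteration 3: join on cat_id=1 -> Movies (id 1, parent=NULL, lev 3).
Iteration 4: parent is NULL; no match; recursion stops.
SUM(lev) = 0 + 1 + 2 + 3 = 6.

6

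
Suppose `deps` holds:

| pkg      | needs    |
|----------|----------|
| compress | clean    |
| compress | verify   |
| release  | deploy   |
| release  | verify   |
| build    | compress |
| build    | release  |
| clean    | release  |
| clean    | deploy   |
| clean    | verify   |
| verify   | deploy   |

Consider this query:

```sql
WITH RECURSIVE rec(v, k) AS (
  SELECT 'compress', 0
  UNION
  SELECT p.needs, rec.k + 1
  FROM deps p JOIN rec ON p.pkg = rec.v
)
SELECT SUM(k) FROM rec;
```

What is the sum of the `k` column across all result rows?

18

Base: (compress, k=0).
Iteration 1: edges from {compress} -> (clean, k=1), (verify, k=1).
Iteration 2: edges from {clean,verify} -> (deploy, k=2), (release, k=2), (verify, k=2). [UNION drops 1 duplicate row(s)]
Iteration 3: edges from {deploy,release,verify} -> (deploy, k=3), (verify, k=3). [UNION drops 1 duplicate row(s)]
Iteration 4: edges from {deploy,verify} -> (deploy, k=4).
Iteration 5: no outgoing edges from {deploy}; recursion stops.
SUM(k) = 0 + 1 + 1 + 2 + 2 + 2 + 3 + 3 + 4 = 18.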